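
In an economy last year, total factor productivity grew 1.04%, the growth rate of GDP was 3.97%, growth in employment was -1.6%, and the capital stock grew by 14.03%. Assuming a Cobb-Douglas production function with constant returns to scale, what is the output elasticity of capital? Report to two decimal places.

The output elasticity of capital is 0.29.

gY = gA + α·gK + (1−α)·gL, so gY − gA − gL = α(gK − gL).
3.97 − 1.04 + 1.6 = α × (14.03 − (-1.6)).
4.53 = 15.63 α, so α = 0.2898.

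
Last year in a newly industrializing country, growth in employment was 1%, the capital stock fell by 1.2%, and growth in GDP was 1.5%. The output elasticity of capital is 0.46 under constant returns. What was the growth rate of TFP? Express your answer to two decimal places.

1.51%

Labor's share = 1 − 0.46 = 0.54.
The capital stock: 0.46 × (-1.2) = -0.552 pp.
Employment: 0.54 × 1 = 0.54 pp.
TFP growth = 1.5 + 0.012 = 1.512%.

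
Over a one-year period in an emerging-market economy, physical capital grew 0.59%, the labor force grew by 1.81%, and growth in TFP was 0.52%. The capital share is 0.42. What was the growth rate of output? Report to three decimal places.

Labor's share = 1 − 0.42 = 0.58.
Physical capital: 0.42 × 0.59 = 0.2478 pp.
The labor force: 0.58 × 1.81 = 1.0498 pp.
Output growth = 0.52 + 1.2976 = 1.8176%.

1.818%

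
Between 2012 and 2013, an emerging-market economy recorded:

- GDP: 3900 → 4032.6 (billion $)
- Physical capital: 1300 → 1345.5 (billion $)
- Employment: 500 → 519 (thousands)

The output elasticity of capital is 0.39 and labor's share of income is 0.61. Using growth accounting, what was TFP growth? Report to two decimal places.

GDP growth = (4032.6 − 3900) / 3900 = 3.4%.
Physical capital growth = (1345.5 − 1300) / 1300 = 3.5%.
Employment growth = (519 − 500) / 500 = 3.8%.
Labor's share = 1 − 0.39 = 0.61.
Physical capital: 0.39 × 3.5 = 1.365 pp.
Employment: 0.61 × 3.8 = 2.318 pp.
TFP growth = 3.4 − 3.683 = -0.283%.

-0.28%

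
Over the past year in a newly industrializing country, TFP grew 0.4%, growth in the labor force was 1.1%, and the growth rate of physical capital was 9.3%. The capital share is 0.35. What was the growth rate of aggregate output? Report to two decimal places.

Aggregate output grew 4.37%.

Labor's share = 1 − 0.35 = 0.65.
Physical capital: 0.35 × 9.3 = 3.255 pp.
The labor force: 0.65 × 1.1 = 0.715 pp.
Output growth = 0.4 + 3.97 = 4.37%.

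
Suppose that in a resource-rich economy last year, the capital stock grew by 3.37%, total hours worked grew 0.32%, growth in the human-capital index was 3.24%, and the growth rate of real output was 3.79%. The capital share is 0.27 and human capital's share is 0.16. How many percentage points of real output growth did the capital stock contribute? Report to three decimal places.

Contribution = share × growth = 0.27 × 3.37 = 0.9099 pp.

0.910 pp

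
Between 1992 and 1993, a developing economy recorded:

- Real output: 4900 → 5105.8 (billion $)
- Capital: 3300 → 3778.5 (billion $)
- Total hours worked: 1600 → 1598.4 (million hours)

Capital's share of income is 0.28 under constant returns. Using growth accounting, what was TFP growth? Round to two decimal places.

TFP grew 0.21%.

Real output growth = (5105.8 − 4900) / 4900 = 4.2%.
Capital growth = (3778.5 − 3300) / 3300 = 14.5%.
Total hours worked growth = (1598.4 − 1600) / 1600 = -0.1%.
Labor's share = 1 − 0.28 = 0.72.
Capital: 0.28 × 14.5 = 4.06 pp.
Total hours worked: 0.72 × (-0.1) = -0.072 pp.
TFP growth = 4.2 − 3.988 = 0.212%.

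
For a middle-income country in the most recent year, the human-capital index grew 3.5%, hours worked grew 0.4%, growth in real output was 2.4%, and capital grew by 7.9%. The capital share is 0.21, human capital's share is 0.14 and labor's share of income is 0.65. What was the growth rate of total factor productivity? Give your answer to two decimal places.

-0.01%

Labor's share = 1 − 0.21 − 0.14 = 0.65.
Capital: 0.21 × 7.9 = 1.659 pp.
The human-capital index: 0.14 × 3.5 = 0.49 pp.
Hours worked: 0.65 × 0.4 = 0.26 pp.
TFP growth = 2.4 − 2.409 = -0.009%.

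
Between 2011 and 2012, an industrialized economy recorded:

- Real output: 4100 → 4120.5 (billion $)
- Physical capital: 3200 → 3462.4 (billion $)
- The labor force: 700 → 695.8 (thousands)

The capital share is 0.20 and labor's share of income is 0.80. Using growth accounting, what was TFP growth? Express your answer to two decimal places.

Real output growth = (4120.5 − 4100) / 4100 = 0.5%.
Physical capital growth = (3462.4 − 3200) / 3200 = 8.2%.
The labor force growth = (695.8 − 700) / 700 = -0.6%.
Labor's share = 1 − 0.2 = 0.8.
Physical capital: 0.2 × 8.2 = 1.64 pp.
The labor force: 0.8 × (-0.6) = -0.48 pp.
TFP growth = 0.5 − 1.16 = -0.66%.

-0.66%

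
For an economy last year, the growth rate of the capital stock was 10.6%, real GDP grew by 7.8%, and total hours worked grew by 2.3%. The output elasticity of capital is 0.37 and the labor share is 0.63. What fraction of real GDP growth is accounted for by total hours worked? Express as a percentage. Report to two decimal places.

Labor's share = 1 − 0.37 = 0.63.
Total hours worked contributed 0.63 × 2.3 = 1.449 pp.
Share of growth = 1.449 / 7.8 × 100 = 18.5769%.

Total hours worked accounted for 18.58% of growth.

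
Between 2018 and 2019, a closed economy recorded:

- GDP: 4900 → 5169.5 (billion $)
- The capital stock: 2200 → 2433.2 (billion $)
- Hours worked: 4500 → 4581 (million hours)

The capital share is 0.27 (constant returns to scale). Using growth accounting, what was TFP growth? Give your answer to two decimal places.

1.32%

GDP growth = (5169.5 − 4900) / 4900 = 5.5%.
The capital stock growth = (2433.2 − 2200) / 2200 = 10.6%.
Hours worked growth = (4581 − 4500) / 4500 = 1.8%.
Labor's share = 1 − 0.27 = 0.73.
The capital stock: 0.27 × 10.6 = 2.862 pp.
Hours worked: 0.73 × 1.8 = 1.314 pp.
TFP growth = 5.5 − 4.176 = 1.324%.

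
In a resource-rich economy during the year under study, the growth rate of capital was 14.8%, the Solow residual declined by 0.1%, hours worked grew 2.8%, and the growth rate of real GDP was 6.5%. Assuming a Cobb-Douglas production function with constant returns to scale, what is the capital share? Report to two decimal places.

α = 0.32

gY = gA + α·gK + (1−α)·gL, so gY − gA − gL = α(gK − gL).
6.5 + 0.1 − 2.8 = α × (14.8 − 2.8).
3.8 = 12 α, so α = 0.3167.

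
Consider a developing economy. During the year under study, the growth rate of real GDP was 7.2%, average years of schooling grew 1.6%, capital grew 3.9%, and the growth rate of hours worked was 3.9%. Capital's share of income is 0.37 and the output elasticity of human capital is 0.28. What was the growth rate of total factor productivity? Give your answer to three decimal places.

Labor's share = 1 − 0.37 − 0.28 = 0.35.
Capital: 0.37 × 3.9 = 1.443 pp.
Average years of schooling: 0.28 × 1.6 = 0.448 pp.
Hours worked: 0.35 × 3.9 = 1.365 pp.
TFP growth = 7.2 − 3.256 = 3.944%.

Total factor productivity growth was 3.944%.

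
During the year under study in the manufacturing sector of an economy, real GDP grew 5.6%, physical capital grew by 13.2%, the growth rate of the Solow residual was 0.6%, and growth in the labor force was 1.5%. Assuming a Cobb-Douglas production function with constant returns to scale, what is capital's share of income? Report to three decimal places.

gY = gA + α·gK + (1−α)·gL, so gY − gA − gL = α(gK − gL).
5.6 − 0.6 − 1.5 = α × (13.2 − 1.5).
3.5 = 11.7 α, so α = 0.29915.

α = 0.299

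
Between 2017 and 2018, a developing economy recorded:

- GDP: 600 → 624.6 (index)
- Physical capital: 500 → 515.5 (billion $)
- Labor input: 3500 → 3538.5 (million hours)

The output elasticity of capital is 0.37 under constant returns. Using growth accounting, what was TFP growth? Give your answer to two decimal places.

GDP growth = (624.6 − 600) / 600 = 4.1%.
Physical capital growth = (515.5 − 500) / 500 = 3.1%.
Labor input growth = (3538.5 − 3500) / 3500 = 1.1%.
Labor's share = 1 − 0.37 = 0.63.
Physical capital: 0.37 × 3.1 = 1.147 pp.
Labor input: 0.63 × 1.1 = 0.693 pp.
TFP growth = 4.1 − 1.84 = 2.26%.

2.26%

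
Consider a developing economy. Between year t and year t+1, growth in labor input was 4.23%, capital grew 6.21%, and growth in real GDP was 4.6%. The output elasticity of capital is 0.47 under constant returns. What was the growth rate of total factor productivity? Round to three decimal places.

-0.561%

Labor's share = 1 − 0.47 = 0.53.
Capital: 0.47 × 6.21 = 2.9187 pp.
Labor input: 0.53 × 4.23 = 2.2419 pp.
TFP growth = 4.6 − 5.1606 = -0.5606%.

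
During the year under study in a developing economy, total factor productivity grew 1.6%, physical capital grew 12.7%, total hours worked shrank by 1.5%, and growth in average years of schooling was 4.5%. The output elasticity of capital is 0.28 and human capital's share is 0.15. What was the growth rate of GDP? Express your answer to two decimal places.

Labor's share = 1 − 0.28 − 0.15 = 0.57.
Physical capital: 0.28 × 12.7 = 3.556 pp.
Average years of schooling: 0.15 × 4.5 = 0.675 pp.
Total hours worked: 0.57 × (-1.5) = -0.855 pp.
Output growth = 1.6 + 3.376 = 4.976%.

4.98%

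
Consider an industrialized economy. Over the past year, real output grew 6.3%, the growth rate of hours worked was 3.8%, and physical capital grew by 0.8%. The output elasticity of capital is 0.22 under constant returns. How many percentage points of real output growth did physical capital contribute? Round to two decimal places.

Contribution = share × growth = 0.22 × 0.8 = 0.176 pp.

0.18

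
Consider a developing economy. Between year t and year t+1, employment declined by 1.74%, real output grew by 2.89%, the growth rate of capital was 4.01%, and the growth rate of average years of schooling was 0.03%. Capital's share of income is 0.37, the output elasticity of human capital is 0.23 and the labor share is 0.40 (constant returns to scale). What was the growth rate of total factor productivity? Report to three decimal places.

Labor's share = 1 − 0.37 − 0.23 = 0.4.
Capital: 0.37 × 4.01 = 1.4837 pp.
Average years of schooling: 0.23 × 0.03 = 0.0069 pp.
Employment: 0.4 × (-1.74) = -0.696 pp.
TFP growth = 2.89 − 0.7946 = 2.0954%.

2.095%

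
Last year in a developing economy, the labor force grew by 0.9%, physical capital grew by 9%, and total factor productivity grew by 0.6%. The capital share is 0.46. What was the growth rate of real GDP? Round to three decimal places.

5.226%

Labor's share = 1 − 0.46 = 0.54.
Physical capital: 0.46 × 9 = 4.14 pp.
The labor force: 0.54 × 0.9 = 0.486 pp.
Output growth = 0.6 + 4.626 = 5.226%.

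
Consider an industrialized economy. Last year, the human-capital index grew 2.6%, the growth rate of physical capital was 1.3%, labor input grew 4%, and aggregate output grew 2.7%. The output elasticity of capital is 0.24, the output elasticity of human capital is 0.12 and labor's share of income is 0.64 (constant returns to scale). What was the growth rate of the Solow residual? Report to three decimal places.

Labor's share = 1 − 0.24 − 0.12 = 0.64.
Physical capital: 0.24 × 1.3 = 0.312 pp.
The human-capital index: 0.12 × 2.6 = 0.312 pp.
Labor input: 0.64 × 4 = 2.56 pp.
TFP growth = 2.7 − 3.184 = -0.484%.

-0.484%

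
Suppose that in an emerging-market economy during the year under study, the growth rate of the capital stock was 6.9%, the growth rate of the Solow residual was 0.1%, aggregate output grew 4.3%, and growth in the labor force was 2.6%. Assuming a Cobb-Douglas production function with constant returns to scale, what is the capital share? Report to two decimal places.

0.37

gY = gA + α·gK + (1−α)·gL, so gY − gA − gL = α(gK − gL).
4.3 − 0.1 − 2.6 = α × (6.9 − 2.6).
1.6 = 4.3 α, so α = 0.3721.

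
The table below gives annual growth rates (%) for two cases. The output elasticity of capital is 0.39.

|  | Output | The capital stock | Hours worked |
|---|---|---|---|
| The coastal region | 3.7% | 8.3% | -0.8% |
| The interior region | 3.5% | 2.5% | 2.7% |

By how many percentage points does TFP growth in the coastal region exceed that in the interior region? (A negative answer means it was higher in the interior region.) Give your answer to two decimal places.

0.07 percentage points

Labor's share = 1 − 0.39 = 0.61.
The coastal region: TFP = 3.7 − 3.237 + 0.488 = 0.951%.
The interior region: TFP = 3.5 − 0.975 − 1.647 = 0.878%.
Difference = 0.951 − (0.878) = 0.073 pp.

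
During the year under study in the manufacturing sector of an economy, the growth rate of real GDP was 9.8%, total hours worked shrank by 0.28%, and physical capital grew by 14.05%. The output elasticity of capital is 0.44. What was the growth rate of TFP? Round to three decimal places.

3.775%

Labor's share = 1 − 0.44 = 0.56.
Physical capital: 0.44 × 14.05 = 6.182 pp.
Total hours worked: 0.56 × (-0.28) = -0.1568 pp.
TFP growth = 9.8 − 6.0252 = 3.7748%.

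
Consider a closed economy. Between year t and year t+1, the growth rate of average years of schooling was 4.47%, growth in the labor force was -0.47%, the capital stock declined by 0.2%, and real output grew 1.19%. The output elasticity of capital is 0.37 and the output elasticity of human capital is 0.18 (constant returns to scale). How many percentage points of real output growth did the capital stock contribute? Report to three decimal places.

Contribution = share × growth = 0.37 × (-0.2) = -0.074 pp.

-0.074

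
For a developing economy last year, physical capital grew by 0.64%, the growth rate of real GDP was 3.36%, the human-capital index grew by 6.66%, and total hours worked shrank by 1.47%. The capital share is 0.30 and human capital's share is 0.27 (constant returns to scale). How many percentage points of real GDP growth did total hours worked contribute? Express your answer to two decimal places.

-0.63

Labor's share = 1 − 0.3 − 0.27 = 0.43.
Contribution = share × growth = 0.43 × (-1.47) = -0.6321 pp.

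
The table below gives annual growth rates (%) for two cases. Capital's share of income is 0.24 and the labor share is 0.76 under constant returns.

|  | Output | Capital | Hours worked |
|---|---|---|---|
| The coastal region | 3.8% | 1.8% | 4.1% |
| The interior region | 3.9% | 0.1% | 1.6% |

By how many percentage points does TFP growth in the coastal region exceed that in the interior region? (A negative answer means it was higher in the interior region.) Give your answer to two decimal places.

Labor's share = 1 − 0.24 = 0.76.
The coastal region: TFP = 3.8 − 0.432 − 3.116 = 0.252%.
The interior region: TFP = 3.9 − 0.024 − 1.216 = 2.66%.
Difference = 0.252 − (2.66) = -2.408 pp.

-2.41 percentage points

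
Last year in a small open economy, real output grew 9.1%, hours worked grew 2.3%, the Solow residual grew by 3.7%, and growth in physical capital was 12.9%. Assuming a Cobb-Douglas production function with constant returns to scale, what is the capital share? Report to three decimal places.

gY = gA + α·gK + (1−α)·gL, so gY − gA − gL = α(gK − gL).
9.1 − 3.7 − 2.3 = α × (12.9 − 2.3).
3.1 = 10.6 α, so α = 0.29245.

α = 0.292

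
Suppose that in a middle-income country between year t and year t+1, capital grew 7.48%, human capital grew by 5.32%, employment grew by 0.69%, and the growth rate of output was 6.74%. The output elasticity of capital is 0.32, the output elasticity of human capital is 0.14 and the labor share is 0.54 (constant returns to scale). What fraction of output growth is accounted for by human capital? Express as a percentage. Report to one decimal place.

11.1%

Human capital contributed 0.14 × 5.32 = 0.7448 pp.
Share of growth = 0.7448 / 6.74 × 100 = 11.05%.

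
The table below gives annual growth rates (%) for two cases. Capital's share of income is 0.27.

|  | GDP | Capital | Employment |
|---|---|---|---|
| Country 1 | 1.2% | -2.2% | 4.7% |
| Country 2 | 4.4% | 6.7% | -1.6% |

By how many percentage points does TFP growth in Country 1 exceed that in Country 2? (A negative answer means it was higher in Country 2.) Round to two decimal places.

Labor's share = 1 − 0.27 = 0.73.
Country 1: TFP = 1.2 + 0.594 − 3.431 = -1.637%.
Country 2: TFP = 4.4 − 1.809 + 1.168 = 3.759%.
Difference = -1.637 − (3.759) = -5.396 pp.

-5.40 percentage points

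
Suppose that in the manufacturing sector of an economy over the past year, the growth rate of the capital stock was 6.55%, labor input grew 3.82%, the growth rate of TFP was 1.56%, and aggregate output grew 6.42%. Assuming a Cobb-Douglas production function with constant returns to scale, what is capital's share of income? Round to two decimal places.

Capital's share of income is 0.38.

gY = gA + α·gK + (1−α)·gL, so gY − gA − gL = α(gK − gL).
6.42 − 1.56 − 3.82 = α × (6.55 − 3.82).
1.04 = 2.73 α, so α = 0.381.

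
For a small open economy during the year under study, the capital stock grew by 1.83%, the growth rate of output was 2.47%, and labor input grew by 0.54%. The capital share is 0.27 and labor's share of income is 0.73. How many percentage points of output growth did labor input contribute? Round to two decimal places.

Labor's share = 1 − 0.27 = 0.73.
Contribution = share × growth = 0.73 × 0.54 = 0.3942 pp.

0.39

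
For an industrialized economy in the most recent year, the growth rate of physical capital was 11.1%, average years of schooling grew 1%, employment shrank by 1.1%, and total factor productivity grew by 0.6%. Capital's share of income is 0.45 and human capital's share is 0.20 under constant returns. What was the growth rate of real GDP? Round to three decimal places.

Labor's share = 1 − 0.45 − 0.2 = 0.35.
Physical capital: 0.45 × 11.1 = 4.995 pp.
Average years of schooling: 0.2 × 1 = 0.2 pp.
Employment: 0.35 × (-1.1) = -0.385 pp.
Output growth = 0.6 + 4.81 = 5.41%.

5.410%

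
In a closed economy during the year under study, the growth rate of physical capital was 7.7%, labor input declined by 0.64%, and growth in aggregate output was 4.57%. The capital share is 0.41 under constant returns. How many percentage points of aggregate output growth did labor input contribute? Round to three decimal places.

-0.378 pp

Labor's share = 1 − 0.41 = 0.59.
Contribution = share × growth = 0.59 × (-0.64) = -0.3776 pp.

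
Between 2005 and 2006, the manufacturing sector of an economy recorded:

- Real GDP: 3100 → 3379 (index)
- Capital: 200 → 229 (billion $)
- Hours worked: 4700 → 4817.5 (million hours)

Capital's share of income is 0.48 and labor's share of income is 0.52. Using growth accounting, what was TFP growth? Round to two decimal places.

0.74%

Real GDP growth = (3379 − 3100) / 3100 = 9%.
Capital growth = (229 − 200) / 200 = 14.5%.
Hours worked growth = (4817.5 − 4700) / 4700 = 2.5%.
Labor's share = 1 − 0.48 = 0.52.
Capital: 0.48 × 14.5 = 6.96 pp.
Hours worked: 0.52 × 2.5 = 1.3 pp.
TFP growth = 9 − 8.26 = 0.74%.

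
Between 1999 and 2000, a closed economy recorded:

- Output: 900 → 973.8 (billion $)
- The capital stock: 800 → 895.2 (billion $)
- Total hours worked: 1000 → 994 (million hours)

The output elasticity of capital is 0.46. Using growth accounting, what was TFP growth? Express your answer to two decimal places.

TFP grew 3.05%.

Output growth = (973.8 − 900) / 900 = 8.2%.
The capital stock growth = (895.2 − 800) / 800 = 11.9%.
Total hours worked growth = (994 − 1000) / 1000 = -0.6%.
Labor's share = 1 − 0.46 = 0.54.
The capital stock: 0.46 × 11.9 = 5.474 pp.
Total hours worked: 0.54 × (-0.6) = -0.324 pp.
TFP growth = 8.2 − 5.15 = 3.05%.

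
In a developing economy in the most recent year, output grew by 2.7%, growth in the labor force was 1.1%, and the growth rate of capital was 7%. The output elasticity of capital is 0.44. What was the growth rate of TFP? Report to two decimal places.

-1.00%

Labor's share = 1 − 0.44 = 0.56.
Capital: 0.44 × 7 = 3.08 pp.
The labor force: 0.56 × 1.1 = 0.616 pp.
TFP growth = 2.7 − 3.696 = -0.996%.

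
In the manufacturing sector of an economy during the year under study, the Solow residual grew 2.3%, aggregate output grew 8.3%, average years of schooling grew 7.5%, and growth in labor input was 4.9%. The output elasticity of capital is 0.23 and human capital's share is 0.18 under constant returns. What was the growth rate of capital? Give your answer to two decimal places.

Labor's share = 1 − 0.23 − 0.18 = 0.59.
gY = gA + 0.18×7.5 + 0.59×4.9 + 0.23×g.
0.23×g = 8.3 − 2.3 − 4.241 = 1.759.
g = 1.759 / 0.23 = 7.6478%.

Capital grew 7.65%.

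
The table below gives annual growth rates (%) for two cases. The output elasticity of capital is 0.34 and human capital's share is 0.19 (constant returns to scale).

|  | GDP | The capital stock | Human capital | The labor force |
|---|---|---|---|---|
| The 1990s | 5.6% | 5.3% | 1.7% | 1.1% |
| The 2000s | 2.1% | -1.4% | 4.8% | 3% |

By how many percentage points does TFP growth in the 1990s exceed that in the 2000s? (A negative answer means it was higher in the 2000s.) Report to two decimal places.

Labor's share = 1 − 0.34 − 0.19 = 0.47.
The 1990s: TFP = 5.6 − 1.802 − 0.323 − 0.517 = 2.958%.
The 2000s: TFP = 2.1 + 0.476 − 0.912 − 1.41 = 0.254%.
Difference = 2.958 − (0.254) = 2.704 pp.

2.70 percentage points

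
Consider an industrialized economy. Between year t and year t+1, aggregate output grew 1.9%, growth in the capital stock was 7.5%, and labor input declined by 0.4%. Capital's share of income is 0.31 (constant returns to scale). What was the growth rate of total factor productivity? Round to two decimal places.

Labor's share = 1 − 0.31 = 0.69.
The capital stock: 0.31 × 7.5 = 2.325 pp.
Labor input: 0.69 × (-0.4) = -0.276 pp.
TFP growth = 1.9 − 2.049 = -0.149%.

-0.15%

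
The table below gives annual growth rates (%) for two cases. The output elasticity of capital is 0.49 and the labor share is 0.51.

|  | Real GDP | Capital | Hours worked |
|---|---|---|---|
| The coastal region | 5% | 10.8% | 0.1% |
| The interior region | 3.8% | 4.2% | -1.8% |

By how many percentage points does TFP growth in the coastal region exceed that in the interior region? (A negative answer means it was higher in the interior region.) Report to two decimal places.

-3.00 percentage points

Labor's share = 1 − 0.49 = 0.51.
The coastal region: TFP = 5 − 5.292 − 0.051 = -0.343%.
The interior region: TFP = 3.8 − 2.058 + 0.918 = 2.66%.
Difference = -0.343 − (2.66) = -3.003 pp.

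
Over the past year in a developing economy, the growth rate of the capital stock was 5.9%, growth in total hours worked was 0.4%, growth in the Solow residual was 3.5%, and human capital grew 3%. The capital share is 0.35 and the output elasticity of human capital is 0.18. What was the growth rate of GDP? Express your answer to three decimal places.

Labor's share = 1 − 0.35 − 0.18 = 0.47.
The capital stock: 0.35 × 5.9 = 2.065 pp.
Human capital: 0.18 × 3 = 0.54 pp.
Total hours worked: 0.47 × 0.4 = 0.188 pp.
Output growth = 3.5 + 2.793 = 6.293%.

GDP growth was 6.293%.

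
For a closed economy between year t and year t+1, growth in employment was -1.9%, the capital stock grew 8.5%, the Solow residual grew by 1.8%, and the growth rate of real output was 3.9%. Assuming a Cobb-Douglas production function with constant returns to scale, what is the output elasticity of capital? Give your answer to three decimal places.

0.385

gY = gA + α·gK + (1−α)·gL, so gY − gA − gL = α(gK − gL).
3.9 − 1.8 + 1.9 = α × (8.5 − (-1.9)).
4 = 10.4 α, so α = 0.38462.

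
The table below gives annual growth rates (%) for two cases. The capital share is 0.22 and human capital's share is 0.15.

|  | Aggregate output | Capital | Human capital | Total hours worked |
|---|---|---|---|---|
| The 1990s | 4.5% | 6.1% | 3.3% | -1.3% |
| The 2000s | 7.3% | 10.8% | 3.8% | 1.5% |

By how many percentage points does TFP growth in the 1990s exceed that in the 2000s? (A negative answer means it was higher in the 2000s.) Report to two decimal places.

Labor's share = 1 − 0.22 − 0.15 = 0.63.
The 1990s: TFP = 4.5 − 1.342 − 0.495 + 0.819 = 3.482%.
The 2000s: TFP = 7.3 − 2.376 − 0.57 − 0.945 = 3.409%.
Difference = 3.482 − (3.409) = 0.073 pp.

0.07 percentage points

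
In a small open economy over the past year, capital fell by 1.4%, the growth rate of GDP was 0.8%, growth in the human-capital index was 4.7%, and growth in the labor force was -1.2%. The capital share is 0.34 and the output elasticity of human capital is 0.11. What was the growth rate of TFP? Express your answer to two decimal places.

1.42%

Labor's share = 1 − 0.34 − 0.11 = 0.55.
Capital: 0.34 × (-1.4) = -0.476 pp.
The human-capital index: 0.11 × 4.7 = 0.517 pp.
The labor force: 0.55 × (-1.2) = -0.66 pp.
TFP growth = 0.8 + 0.619 = 1.419%.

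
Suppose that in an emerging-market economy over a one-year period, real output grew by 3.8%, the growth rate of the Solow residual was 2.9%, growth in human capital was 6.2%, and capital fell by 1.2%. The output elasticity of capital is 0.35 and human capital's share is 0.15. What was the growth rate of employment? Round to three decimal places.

0.780%

Labor's share = 1 − 0.35 − 0.15 = 0.5.
gY = gA + 0.35×(-1.2) + 0.15×6.2 + 0.5×g.
0.5×g = 3.8 − 2.9 − 0.51 = 0.39.
g = 0.39 / 0.5 = 0.78%.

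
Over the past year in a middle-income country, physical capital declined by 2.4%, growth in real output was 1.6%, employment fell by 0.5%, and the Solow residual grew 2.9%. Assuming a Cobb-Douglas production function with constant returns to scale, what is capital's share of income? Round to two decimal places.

gY = gA + α·gK + (1−α)·gL, so gY − gA − gL = α(gK − gL).
1.6 − 2.9 + 0.5 = α × (-2.4 − (-0.5)).
-0.8 = -1.9 α, so α = 0.4211.

Capital's share of income is 0.42.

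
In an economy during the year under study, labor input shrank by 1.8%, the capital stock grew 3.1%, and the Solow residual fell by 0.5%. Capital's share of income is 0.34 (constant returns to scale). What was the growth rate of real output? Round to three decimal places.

-0.634%

Labor's share = 1 − 0.34 = 0.66.
The capital stock: 0.34 × 3.1 = 1.054 pp.
Labor input: 0.66 × (-1.8) = -1.188 pp.
Output growth = -0.5 + (-0.134) = -0.634%.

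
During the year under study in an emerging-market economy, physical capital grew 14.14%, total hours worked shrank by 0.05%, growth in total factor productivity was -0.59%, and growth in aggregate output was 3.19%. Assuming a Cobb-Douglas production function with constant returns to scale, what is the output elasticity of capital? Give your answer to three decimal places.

gY = gA + α·gK + (1−α)·gL, so gY − gA − gL = α(gK − gL).
3.19 + 0.59 + 0.05 = α × (14.14 − (-0.05)).
3.83 = 14.19 α, so α = 0.26991.

α = 0.270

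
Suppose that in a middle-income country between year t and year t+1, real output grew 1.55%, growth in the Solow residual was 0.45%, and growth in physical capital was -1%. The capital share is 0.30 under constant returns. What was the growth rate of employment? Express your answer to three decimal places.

2.000%

Labor's share = 1 − 0.3 = 0.7.
gY = gA + 0.3×(-1) + 0.7×g.
0.7×g = 1.55 − 0.45 + 0.3 = 1.4.
g = 1.4 / 0.7 = 2%.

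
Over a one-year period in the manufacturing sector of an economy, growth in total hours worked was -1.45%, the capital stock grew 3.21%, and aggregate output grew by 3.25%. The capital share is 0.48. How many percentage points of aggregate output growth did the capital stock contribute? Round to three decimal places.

1.541 percentage points

Contribution = share × growth = 0.48 × 3.21 = 1.5408 pp.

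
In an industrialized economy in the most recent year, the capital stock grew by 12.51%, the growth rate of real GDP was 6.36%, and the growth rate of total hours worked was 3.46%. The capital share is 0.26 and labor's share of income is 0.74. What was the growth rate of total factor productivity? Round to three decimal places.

Labor's share = 1 − 0.26 = 0.74.
The capital stock: 0.26 × 12.51 = 3.2526 pp.
Total hours worked: 0.74 × 3.46 = 2.5604 pp.
TFP growth = 6.36 − 5.813 = 0.547%.

0.547%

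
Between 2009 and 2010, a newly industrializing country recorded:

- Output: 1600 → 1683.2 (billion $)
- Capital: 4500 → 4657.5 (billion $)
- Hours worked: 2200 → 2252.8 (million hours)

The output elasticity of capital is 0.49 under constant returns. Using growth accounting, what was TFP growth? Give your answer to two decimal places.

Output growth = (1683.2 − 1600) / 1600 = 5.2%.
Capital growth = (4657.5 − 4500) / 4500 = 3.5%.
Hours worked growth = (2252.8 − 2200) / 2200 = 2.4%.
Labor's share = 1 − 0.49 = 0.51.
Capital: 0.49 × 3.5 = 1.715 pp.
Hours worked: 0.51 × 2.4 = 1.224 pp.
TFP growth = 5.2 − 2.939 = 2.261%.

TFP grew 2.26%.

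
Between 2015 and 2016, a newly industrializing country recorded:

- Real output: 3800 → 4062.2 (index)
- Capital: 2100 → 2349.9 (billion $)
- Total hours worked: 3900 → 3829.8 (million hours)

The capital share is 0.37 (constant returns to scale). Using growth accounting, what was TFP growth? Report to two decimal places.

Real output growth = (4062.2 − 3800) / 3800 = 6.9%.
Capital growth = (2349.9 − 2100) / 2100 = 11.9%.
Total hours worked growth = (3829.8 − 3900) / 3900 = -1.8%.
Labor's share = 1 − 0.37 = 0.63.
Capital: 0.37 × 11.9 = 4.403 pp.
Total hours worked: 0.63 × (-1.8) = -1.134 pp.
TFP growth = 6.9 − 3.269 = 3.631%.

TFP grew 3.63%.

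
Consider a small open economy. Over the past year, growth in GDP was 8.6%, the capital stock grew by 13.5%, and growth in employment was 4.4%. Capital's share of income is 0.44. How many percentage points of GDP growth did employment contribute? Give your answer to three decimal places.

2.464 pp

Labor's share = 1 − 0.44 = 0.56.
Contribution = share × growth = 0.56 × 4.4 = 2.464 pp.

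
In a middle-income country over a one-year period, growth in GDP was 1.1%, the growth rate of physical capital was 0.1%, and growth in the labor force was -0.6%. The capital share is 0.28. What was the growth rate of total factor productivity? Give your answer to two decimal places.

Labor's share = 1 − 0.28 = 0.72.
Physical capital: 0.28 × 0.1 = 0.028 pp.
The labor force: 0.72 × (-0.6) = -0.432 pp.
TFP growth = 1.1 + 0.404 = 1.504%.

Total factor productivity growth was 1.50%.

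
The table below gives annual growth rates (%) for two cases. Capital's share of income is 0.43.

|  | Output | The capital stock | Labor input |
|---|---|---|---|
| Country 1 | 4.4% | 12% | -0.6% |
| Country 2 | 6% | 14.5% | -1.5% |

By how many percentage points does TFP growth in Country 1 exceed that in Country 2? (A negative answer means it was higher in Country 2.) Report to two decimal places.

-1.04 percentage points

Labor's share = 1 − 0.43 = 0.57.
Country 1: TFP = 4.4 − 5.16 + 0.342 = -0.418%.
Country 2: TFP = 6 − 6.235 + 0.855 = 0.62%.
Difference = -0.418 − (0.62) = -1.038 pp.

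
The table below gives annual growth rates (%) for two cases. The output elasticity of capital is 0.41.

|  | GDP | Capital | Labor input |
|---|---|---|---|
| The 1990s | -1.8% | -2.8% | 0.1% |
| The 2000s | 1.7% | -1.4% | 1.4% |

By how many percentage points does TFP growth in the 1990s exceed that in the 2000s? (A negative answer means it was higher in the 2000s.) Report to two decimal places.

Labor's share = 1 − 0.41 = 0.59.
The 1990s: TFP = -1.8 + 1.148 − 0.059 = -0.711%.
The 2000s: TFP = 1.7 + 0.574 − 0.826 = 1.448%.
Difference = -0.711 − (1.448) = -2.159 pp.

-2.16 percentage points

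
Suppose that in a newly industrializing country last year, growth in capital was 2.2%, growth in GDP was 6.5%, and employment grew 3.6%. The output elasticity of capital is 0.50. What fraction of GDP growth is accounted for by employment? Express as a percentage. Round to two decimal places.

Labor's share = 1 − 0.5 = 0.5.
Employment contributed 0.5 × 3.6 = 1.8 pp.
Share of growth = 1.8 / 6.5 × 100 = 27.6923%.

Employment accounted for 27.69% of growth.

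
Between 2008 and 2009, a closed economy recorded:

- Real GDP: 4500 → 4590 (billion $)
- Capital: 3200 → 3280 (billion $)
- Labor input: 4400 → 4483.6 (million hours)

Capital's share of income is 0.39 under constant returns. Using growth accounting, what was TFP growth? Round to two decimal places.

Real GDP growth = (4590 − 4500) / 4500 = 2%.
Capital growth = (3280 − 3200) / 3200 = 2.5%.
Labor input growth = (4483.6 − 4400) / 4400 = 1.9%.
Labor's share = 1 − 0.39 = 0.61.
Capital: 0.39 × 2.5 = 0.975 pp.
Labor input: 0.61 × 1.9 = 1.159 pp.
TFP growth = 2 − 2.134 = -0.134%.

-0.13%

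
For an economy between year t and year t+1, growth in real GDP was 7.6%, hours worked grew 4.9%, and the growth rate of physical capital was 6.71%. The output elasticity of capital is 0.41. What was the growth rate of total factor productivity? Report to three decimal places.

Labor's share = 1 − 0.41 = 0.59.
Physical capital: 0.41 × 6.71 = 2.7511 pp.
Hours worked: 0.59 × 4.9 = 2.891 pp.
TFP growth = 7.6 − 5.6421 = 1.9579%.

1.958%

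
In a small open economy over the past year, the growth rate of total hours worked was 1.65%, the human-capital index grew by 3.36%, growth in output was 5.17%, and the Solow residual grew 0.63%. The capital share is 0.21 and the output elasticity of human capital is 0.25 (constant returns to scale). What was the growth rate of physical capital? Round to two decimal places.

Labor's share = 1 − 0.21 − 0.25 = 0.54.
gY = gA + 0.25×3.36 + 0.54×1.65 + 0.21×g.
0.21×g = 5.17 − 0.63 − 1.731 = 2.809.
g = 2.809 / 0.21 = 13.3762%.

13.38%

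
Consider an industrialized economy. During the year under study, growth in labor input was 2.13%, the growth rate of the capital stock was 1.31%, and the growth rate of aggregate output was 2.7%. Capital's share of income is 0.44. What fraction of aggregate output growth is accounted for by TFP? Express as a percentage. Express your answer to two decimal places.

Labor's share = 1 − 0.44 = 0.56.
The capital stock: 0.44 × 1.31 = 0.5764 pp.
Labor input: 0.56 × 2.13 = 1.1928 pp.
TFP growth = 2.7 − 1.7692 = 0.9308%.
TFP share of growth = 0.9308 / 2.7 × 100 = 34.4741%.

TFP accounted for 34.47% of growth.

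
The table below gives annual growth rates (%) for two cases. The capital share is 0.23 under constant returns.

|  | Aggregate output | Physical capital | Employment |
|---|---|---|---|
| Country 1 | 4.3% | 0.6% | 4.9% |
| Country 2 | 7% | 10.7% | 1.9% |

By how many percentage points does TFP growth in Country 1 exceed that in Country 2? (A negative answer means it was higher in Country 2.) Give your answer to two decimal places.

Labor's share = 1 − 0.23 = 0.77.
Country 1: TFP = 4.3 − 0.138 − 3.773 = 0.389%.
Country 2: TFP = 7 − 2.461 − 1.463 = 3.076%.
Difference = 0.389 − (3.076) = -2.687 pp.

-2.69 percentage points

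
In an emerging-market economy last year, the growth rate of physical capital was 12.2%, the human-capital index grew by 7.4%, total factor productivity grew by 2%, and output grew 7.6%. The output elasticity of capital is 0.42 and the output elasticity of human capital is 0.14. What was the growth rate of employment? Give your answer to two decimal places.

Labor's share = 1 − 0.42 − 0.14 = 0.44.
gY = gA + 0.42×12.2 + 0.14×7.4 + 0.44×g.
0.44×g = 7.6 − 2 − 6.16 = -0.56.
g = -0.56 / 0.44 = -1.2727%.

-1.27%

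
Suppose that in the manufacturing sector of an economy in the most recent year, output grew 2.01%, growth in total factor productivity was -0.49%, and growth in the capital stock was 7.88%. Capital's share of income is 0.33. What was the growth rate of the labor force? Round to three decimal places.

-0.150%

Labor's share = 1 − 0.33 = 0.67.
gY = gA + 0.33×7.88 + 0.67×g.
0.67×g = 2.01 + 0.49 − 2.6004 = -0.1004.
g = -0.1004 / 0.67 = -0.14985%.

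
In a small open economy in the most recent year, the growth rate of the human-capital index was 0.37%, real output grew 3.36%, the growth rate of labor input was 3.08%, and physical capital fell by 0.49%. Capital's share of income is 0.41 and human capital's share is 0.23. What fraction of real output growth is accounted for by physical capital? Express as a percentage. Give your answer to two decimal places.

-5.98%

Physical capital contributed 0.41 × (-0.49) = -0.2009 pp.
Share of growth = -0.2009 / 3.36 × 100 = -5.9792%.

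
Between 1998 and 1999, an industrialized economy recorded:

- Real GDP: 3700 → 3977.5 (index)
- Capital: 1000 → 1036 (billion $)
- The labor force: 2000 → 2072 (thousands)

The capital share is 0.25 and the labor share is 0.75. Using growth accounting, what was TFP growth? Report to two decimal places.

TFP growth was 3.90%.

Real GDP growth = (3977.5 − 3700) / 3700 = 7.5%.
Capital growth = (1036 − 1000) / 1000 = 3.6%.
The labor force growth = (2072 − 2000) / 2000 = 3.6%.
Labor's share = 1 − 0.25 = 0.75.
Capital: 0.25 × 3.6 = 0.9 pp.
The labor force: 0.75 × 3.6 = 2.7 pp.
TFP growth = 7.5 − 3.6 = 3.9%.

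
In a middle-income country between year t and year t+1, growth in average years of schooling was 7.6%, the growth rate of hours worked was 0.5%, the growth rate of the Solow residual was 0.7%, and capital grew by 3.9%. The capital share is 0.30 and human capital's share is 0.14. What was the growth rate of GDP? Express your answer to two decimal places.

3.21%

Labor's share = 1 − 0.3 − 0.14 = 0.56.
Capital: 0.3 × 3.9 = 1.17 pp.
Average years of schooling: 0.14 × 7.6 = 1.064 pp.
Hours worked: 0.56 × 0.5 = 0.28 pp.
Output growth = 0.7 + 2.514 = 3.214%.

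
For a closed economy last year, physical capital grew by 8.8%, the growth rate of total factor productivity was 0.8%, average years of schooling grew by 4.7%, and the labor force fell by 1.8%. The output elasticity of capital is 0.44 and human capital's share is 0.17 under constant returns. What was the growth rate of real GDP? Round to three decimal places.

Real GDP growth was 4.769%.

Labor's share = 1 − 0.44 − 0.17 = 0.39.
Physical capital: 0.44 × 8.8 = 3.872 pp.
Average years of schooling: 0.17 × 4.7 = 0.799 pp.
The labor force: 0.39 × (-1.8) = -0.702 pp.
Output growth = 0.8 + 3.969 = 4.769%.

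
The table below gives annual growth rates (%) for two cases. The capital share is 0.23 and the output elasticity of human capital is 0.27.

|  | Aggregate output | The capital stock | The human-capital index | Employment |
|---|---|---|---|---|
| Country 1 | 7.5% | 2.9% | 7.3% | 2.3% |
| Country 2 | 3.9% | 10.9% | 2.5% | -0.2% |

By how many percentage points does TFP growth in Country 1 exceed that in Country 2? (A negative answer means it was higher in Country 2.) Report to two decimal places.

Labor's share = 1 − 0.23 − 0.27 = 0.5.
Country 1: TFP = 7.5 − 0.667 − 1.971 − 1.15 = 3.712%.
Country 2: TFP = 3.9 − 2.507 − 0.675 + 0.1 = 0.818%.
Difference = 3.712 − (0.818) = 2.894 pp.

2.89 percentage points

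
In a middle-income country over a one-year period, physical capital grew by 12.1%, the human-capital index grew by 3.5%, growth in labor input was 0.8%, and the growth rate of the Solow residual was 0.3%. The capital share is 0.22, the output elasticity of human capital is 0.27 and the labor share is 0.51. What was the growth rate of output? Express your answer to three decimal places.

Labor's share = 1 − 0.22 − 0.27 = 0.51.
Physical capital: 0.22 × 12.1 = 2.662 pp.
The human-capital index: 0.27 × 3.5 = 0.945 pp.
Labor input: 0.51 × 0.8 = 0.408 pp.
Output growth = 0.3 + 4.015 = 4.315%.

4.315%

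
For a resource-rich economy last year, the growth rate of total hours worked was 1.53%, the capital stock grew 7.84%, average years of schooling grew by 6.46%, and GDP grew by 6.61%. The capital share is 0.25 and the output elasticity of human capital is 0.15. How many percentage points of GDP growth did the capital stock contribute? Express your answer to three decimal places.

1.960

Contribution = share × growth = 0.25 × 7.84 = 1.96 pp.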